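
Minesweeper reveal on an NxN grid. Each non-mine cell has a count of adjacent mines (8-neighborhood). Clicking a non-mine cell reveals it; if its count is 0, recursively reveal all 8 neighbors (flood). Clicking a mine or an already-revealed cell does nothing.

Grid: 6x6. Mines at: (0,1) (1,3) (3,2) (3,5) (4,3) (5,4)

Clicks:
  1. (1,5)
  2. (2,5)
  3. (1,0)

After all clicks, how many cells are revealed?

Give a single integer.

Click 1 (1,5) count=0: revealed 6 new [(0,4) (0,5) (1,4) (1,5) (2,4) (2,5)] -> total=6
Click 2 (2,5) count=1: revealed 0 new [(none)] -> total=6
Click 3 (1,0) count=1: revealed 1 new [(1,0)] -> total=7

Answer: 7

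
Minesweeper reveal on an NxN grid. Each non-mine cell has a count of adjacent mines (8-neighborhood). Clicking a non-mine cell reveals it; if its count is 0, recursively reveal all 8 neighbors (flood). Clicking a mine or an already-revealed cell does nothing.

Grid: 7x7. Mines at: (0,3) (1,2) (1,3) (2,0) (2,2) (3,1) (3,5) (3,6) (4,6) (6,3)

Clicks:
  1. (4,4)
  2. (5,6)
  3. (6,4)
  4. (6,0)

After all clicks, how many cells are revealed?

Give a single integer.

Click 1 (4,4) count=1: revealed 1 new [(4,4)] -> total=1
Click 2 (5,6) count=1: revealed 1 new [(5,6)] -> total=2
Click 3 (6,4) count=1: revealed 1 new [(6,4)] -> total=3
Click 4 (6,0) count=0: revealed 9 new [(4,0) (4,1) (4,2) (5,0) (5,1) (5,2) (6,0) (6,1) (6,2)] -> total=12

Answer: 12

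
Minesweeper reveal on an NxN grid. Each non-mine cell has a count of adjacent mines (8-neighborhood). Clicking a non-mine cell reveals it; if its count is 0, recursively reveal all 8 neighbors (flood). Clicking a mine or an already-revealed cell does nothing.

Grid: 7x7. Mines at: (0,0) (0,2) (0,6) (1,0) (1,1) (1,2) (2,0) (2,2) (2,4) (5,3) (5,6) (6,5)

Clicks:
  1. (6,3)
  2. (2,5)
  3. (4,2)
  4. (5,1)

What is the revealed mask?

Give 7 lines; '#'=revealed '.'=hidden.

Answer: .......
.......
.....#.
###....
###....
###....
####...

Derivation:
Click 1 (6,3) count=1: revealed 1 new [(6,3)] -> total=1
Click 2 (2,5) count=1: revealed 1 new [(2,5)] -> total=2
Click 3 (4,2) count=1: revealed 1 new [(4,2)] -> total=3
Click 4 (5,1) count=0: revealed 11 new [(3,0) (3,1) (3,2) (4,0) (4,1) (5,0) (5,1) (5,2) (6,0) (6,1) (6,2)] -> total=14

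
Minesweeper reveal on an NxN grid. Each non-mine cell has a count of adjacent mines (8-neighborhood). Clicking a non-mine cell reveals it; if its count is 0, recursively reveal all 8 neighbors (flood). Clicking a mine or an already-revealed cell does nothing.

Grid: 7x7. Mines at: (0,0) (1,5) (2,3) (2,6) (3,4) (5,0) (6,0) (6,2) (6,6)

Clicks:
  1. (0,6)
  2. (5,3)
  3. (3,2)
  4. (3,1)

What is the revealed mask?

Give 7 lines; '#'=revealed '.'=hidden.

Answer: ......#
###....
###....
####...
####...
.###...
.......

Derivation:
Click 1 (0,6) count=1: revealed 1 new [(0,6)] -> total=1
Click 2 (5,3) count=1: revealed 1 new [(5,3)] -> total=2
Click 3 (3,2) count=1: revealed 1 new [(3,2)] -> total=3
Click 4 (3,1) count=0: revealed 15 new [(1,0) (1,1) (1,2) (2,0) (2,1) (2,2) (3,0) (3,1) (3,3) (4,0) (4,1) (4,2) (4,3) (5,1) (5,2)] -> total=18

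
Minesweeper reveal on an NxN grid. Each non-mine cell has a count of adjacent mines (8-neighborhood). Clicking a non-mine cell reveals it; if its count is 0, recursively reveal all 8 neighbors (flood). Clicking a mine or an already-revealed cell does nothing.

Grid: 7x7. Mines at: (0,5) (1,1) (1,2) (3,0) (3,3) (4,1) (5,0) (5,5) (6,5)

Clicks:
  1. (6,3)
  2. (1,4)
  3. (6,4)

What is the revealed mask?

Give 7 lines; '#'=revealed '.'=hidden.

Click 1 (6,3) count=0: revealed 11 new [(4,2) (4,3) (4,4) (5,1) (5,2) (5,3) (5,4) (6,1) (6,2) (6,3) (6,4)] -> total=11
Click 2 (1,4) count=1: revealed 1 new [(1,4)] -> total=12
Click 3 (6,4) count=2: revealed 0 new [(none)] -> total=12

Answer: .......
....#..
.......
.......
..###..
.####..
.####..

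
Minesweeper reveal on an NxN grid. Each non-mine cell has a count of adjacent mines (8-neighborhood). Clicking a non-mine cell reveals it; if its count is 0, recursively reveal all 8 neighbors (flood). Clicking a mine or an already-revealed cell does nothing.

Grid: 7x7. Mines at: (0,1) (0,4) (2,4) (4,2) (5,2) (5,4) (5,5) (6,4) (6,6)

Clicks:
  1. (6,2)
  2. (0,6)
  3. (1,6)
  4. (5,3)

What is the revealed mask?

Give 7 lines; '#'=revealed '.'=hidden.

Answer: .....##
.....##
.....##
.....##
.....##
...#...
..#....

Derivation:
Click 1 (6,2) count=1: revealed 1 new [(6,2)] -> total=1
Click 2 (0,6) count=0: revealed 10 new [(0,5) (0,6) (1,5) (1,6) (2,5) (2,6) (3,5) (3,6) (4,5) (4,6)] -> total=11
Click 3 (1,6) count=0: revealed 0 new [(none)] -> total=11
Click 4 (5,3) count=4: revealed 1 new [(5,3)] -> total=12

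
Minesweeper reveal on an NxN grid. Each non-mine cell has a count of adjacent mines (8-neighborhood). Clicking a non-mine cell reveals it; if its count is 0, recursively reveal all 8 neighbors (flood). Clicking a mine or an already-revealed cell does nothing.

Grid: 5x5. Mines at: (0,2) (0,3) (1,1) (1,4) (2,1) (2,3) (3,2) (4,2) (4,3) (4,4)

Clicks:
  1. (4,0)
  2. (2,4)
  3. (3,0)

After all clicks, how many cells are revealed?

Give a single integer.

Click 1 (4,0) count=0: revealed 4 new [(3,0) (3,1) (4,0) (4,1)] -> total=4
Click 2 (2,4) count=2: revealed 1 new [(2,4)] -> total=5
Click 3 (3,0) count=1: revealed 0 new [(none)] -> total=5

Answer: 5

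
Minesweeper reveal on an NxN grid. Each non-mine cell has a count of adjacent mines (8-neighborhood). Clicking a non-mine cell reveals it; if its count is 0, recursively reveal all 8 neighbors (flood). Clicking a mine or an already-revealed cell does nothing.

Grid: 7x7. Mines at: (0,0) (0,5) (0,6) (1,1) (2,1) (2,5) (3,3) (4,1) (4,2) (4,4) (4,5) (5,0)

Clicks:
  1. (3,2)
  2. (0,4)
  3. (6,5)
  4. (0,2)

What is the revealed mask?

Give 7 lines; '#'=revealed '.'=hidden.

Answer: ..#.#..
.......
.......
..#....
.......
.######
.######

Derivation:
Click 1 (3,2) count=4: revealed 1 new [(3,2)] -> total=1
Click 2 (0,4) count=1: revealed 1 new [(0,4)] -> total=2
Click 3 (6,5) count=0: revealed 12 new [(5,1) (5,2) (5,3) (5,4) (5,5) (5,6) (6,1) (6,2) (6,3) (6,4) (6,5) (6,6)] -> total=14
Click 4 (0,2) count=1: revealed 1 new [(0,2)] -> total=15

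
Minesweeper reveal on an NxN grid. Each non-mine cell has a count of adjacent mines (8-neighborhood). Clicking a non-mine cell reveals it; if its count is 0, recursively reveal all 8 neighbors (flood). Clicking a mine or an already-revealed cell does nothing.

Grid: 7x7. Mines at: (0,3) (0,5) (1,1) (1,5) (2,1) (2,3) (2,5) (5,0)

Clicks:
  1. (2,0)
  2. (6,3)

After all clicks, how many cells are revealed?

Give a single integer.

Click 1 (2,0) count=2: revealed 1 new [(2,0)] -> total=1
Click 2 (6,3) count=0: revealed 24 new [(3,1) (3,2) (3,3) (3,4) (3,5) (3,6) (4,1) (4,2) (4,3) (4,4) (4,5) (4,6) (5,1) (5,2) (5,3) (5,4) (5,5) (5,6) (6,1) (6,2) (6,3) (6,4) (6,5) (6,6)] -> total=25

Answer: 25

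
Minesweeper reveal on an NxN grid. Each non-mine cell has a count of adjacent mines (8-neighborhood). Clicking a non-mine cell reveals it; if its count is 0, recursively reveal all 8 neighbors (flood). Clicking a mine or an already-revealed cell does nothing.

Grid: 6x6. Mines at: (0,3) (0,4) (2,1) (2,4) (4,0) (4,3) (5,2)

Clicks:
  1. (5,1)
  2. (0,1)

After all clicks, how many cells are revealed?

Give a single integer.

Click 1 (5,1) count=2: revealed 1 new [(5,1)] -> total=1
Click 2 (0,1) count=0: revealed 6 new [(0,0) (0,1) (0,2) (1,0) (1,1) (1,2)] -> total=7

Answer: 7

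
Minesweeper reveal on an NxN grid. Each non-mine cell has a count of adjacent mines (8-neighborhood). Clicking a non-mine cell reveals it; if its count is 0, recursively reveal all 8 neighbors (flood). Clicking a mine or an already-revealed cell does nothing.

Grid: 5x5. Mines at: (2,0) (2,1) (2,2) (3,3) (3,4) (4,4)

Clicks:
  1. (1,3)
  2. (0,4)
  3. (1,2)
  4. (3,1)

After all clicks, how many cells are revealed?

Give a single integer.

Click 1 (1,3) count=1: revealed 1 new [(1,3)] -> total=1
Click 2 (0,4) count=0: revealed 11 new [(0,0) (0,1) (0,2) (0,3) (0,4) (1,0) (1,1) (1,2) (1,4) (2,3) (2,4)] -> total=12
Click 3 (1,2) count=2: revealed 0 new [(none)] -> total=12
Click 4 (3,1) count=3: revealed 1 new [(3,1)] -> total=13

Answer: 13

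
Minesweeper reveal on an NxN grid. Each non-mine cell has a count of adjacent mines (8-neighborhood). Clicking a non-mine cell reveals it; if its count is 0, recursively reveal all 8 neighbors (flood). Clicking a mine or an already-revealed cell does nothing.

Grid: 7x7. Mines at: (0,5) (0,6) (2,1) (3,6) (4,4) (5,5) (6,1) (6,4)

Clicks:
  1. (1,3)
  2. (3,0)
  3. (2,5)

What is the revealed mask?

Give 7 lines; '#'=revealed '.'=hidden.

Click 1 (1,3) count=0: revealed 19 new [(0,0) (0,1) (0,2) (0,3) (0,4) (1,0) (1,1) (1,2) (1,3) (1,4) (1,5) (2,2) (2,3) (2,4) (2,5) (3,2) (3,3) (3,4) (3,5)] -> total=19
Click 2 (3,0) count=1: revealed 1 new [(3,0)] -> total=20
Click 3 (2,5) count=1: revealed 0 new [(none)] -> total=20

Answer: #####..
######.
..####.
#.####.
.......
.......
.......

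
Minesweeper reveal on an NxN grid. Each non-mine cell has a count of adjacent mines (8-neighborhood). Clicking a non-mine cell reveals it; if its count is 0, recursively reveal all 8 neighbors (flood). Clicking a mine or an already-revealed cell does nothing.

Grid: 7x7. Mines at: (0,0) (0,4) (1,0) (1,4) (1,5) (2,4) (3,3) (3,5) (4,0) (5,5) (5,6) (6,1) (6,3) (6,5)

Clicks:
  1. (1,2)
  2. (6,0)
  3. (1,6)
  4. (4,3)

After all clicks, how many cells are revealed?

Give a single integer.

Answer: 12

Derivation:
Click 1 (1,2) count=0: revealed 9 new [(0,1) (0,2) (0,3) (1,1) (1,2) (1,3) (2,1) (2,2) (2,3)] -> total=9
Click 2 (6,0) count=1: revealed 1 new [(6,0)] -> total=10
Click 3 (1,6) count=1: revealed 1 new [(1,6)] -> total=11
Click 4 (4,3) count=1: revealed 1 new [(4,3)] -> total=12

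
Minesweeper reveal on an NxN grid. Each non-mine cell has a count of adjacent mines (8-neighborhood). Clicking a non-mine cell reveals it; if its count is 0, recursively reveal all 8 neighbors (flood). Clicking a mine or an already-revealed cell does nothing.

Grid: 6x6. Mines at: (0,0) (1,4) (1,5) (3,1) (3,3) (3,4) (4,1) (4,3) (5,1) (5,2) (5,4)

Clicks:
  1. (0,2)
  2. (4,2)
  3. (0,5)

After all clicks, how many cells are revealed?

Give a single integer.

Click 1 (0,2) count=0: revealed 9 new [(0,1) (0,2) (0,3) (1,1) (1,2) (1,3) (2,1) (2,2) (2,3)] -> total=9
Click 2 (4,2) count=6: revealed 1 new [(4,2)] -> total=10
Click 3 (0,5) count=2: revealed 1 new [(0,5)] -> total=11

Answer: 11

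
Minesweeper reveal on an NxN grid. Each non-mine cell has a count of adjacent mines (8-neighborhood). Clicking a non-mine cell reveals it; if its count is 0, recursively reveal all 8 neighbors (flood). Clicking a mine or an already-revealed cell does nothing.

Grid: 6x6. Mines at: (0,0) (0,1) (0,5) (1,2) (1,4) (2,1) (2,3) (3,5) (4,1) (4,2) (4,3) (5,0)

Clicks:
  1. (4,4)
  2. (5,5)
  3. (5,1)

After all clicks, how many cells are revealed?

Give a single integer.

Click 1 (4,4) count=2: revealed 1 new [(4,4)] -> total=1
Click 2 (5,5) count=0: revealed 3 new [(4,5) (5,4) (5,5)] -> total=4
Click 3 (5,1) count=3: revealed 1 new [(5,1)] -> total=5

Answer: 5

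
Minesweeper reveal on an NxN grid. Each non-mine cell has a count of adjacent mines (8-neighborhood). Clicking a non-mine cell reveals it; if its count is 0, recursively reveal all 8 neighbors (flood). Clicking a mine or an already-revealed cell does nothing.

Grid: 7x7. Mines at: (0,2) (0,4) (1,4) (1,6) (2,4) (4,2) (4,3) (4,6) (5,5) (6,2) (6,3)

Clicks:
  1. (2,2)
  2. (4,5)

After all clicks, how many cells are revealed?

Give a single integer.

Answer: 21

Derivation:
Click 1 (2,2) count=0: revealed 20 new [(0,0) (0,1) (1,0) (1,1) (1,2) (1,3) (2,0) (2,1) (2,2) (2,3) (3,0) (3,1) (3,2) (3,3) (4,0) (4,1) (5,0) (5,1) (6,0) (6,1)] -> total=20
Click 2 (4,5) count=2: revealed 1 new [(4,5)] -> total=21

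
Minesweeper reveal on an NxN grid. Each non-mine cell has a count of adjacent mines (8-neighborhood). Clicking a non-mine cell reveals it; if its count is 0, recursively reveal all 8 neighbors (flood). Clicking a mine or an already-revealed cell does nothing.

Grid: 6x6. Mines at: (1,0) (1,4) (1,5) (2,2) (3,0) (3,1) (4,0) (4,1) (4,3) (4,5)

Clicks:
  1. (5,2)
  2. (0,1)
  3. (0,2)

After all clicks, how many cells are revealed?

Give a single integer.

Answer: 7

Derivation:
Click 1 (5,2) count=2: revealed 1 new [(5,2)] -> total=1
Click 2 (0,1) count=1: revealed 1 new [(0,1)] -> total=2
Click 3 (0,2) count=0: revealed 5 new [(0,2) (0,3) (1,1) (1,2) (1,3)] -> total=7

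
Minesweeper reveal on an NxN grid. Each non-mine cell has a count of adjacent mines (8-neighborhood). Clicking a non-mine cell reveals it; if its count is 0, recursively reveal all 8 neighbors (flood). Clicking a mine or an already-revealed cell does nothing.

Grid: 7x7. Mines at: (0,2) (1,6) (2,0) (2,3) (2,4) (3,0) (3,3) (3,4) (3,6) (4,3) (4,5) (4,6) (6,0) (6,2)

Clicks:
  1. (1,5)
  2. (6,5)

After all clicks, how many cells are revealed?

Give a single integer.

Answer: 9

Derivation:
Click 1 (1,5) count=2: revealed 1 new [(1,5)] -> total=1
Click 2 (6,5) count=0: revealed 8 new [(5,3) (5,4) (5,5) (5,6) (6,3) (6,4) (6,5) (6,6)] -> total=9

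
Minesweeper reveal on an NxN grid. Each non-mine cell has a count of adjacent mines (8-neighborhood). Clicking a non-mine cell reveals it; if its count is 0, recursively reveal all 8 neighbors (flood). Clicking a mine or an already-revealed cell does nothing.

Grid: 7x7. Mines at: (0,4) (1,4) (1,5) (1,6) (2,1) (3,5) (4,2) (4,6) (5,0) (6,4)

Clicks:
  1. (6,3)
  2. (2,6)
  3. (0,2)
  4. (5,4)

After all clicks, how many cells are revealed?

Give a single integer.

Click 1 (6,3) count=1: revealed 1 new [(6,3)] -> total=1
Click 2 (2,6) count=3: revealed 1 new [(2,6)] -> total=2
Click 3 (0,2) count=0: revealed 8 new [(0,0) (0,1) (0,2) (0,3) (1,0) (1,1) (1,2) (1,3)] -> total=10
Click 4 (5,4) count=1: revealed 1 new [(5,4)] -> total=11

Answer: 11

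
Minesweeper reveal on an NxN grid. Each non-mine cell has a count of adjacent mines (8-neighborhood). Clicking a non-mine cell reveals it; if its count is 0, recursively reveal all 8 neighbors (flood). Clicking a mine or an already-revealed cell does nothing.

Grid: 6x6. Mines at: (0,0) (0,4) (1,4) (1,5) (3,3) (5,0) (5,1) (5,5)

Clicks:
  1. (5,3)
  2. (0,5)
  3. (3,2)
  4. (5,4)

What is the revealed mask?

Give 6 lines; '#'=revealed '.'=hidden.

Click 1 (5,3) count=0: revealed 6 new [(4,2) (4,3) (4,4) (5,2) (5,3) (5,4)] -> total=6
Click 2 (0,5) count=3: revealed 1 new [(0,5)] -> total=7
Click 3 (3,2) count=1: revealed 1 new [(3,2)] -> total=8
Click 4 (5,4) count=1: revealed 0 new [(none)] -> total=8

Answer: .....#
......
......
..#...
..###.
..###.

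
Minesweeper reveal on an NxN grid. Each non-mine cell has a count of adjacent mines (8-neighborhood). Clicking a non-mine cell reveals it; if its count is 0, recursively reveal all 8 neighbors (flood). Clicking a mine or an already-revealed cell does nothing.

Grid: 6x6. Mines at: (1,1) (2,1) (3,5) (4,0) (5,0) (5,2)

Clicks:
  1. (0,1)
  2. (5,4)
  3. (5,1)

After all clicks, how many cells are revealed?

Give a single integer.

Answer: 8

Derivation:
Click 1 (0,1) count=1: revealed 1 new [(0,1)] -> total=1
Click 2 (5,4) count=0: revealed 6 new [(4,3) (4,4) (4,5) (5,3) (5,4) (5,5)] -> total=7
Click 3 (5,1) count=3: revealed 1 new [(5,1)] -> total=8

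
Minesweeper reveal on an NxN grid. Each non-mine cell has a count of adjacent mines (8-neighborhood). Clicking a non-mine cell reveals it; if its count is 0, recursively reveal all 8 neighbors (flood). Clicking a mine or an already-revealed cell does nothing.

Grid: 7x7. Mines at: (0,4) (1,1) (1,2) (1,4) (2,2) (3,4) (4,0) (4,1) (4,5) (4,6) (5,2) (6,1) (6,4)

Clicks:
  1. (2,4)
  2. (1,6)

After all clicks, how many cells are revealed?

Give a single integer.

Click 1 (2,4) count=2: revealed 1 new [(2,4)] -> total=1
Click 2 (1,6) count=0: revealed 8 new [(0,5) (0,6) (1,5) (1,6) (2,5) (2,6) (3,5) (3,6)] -> total=9

Answer: 9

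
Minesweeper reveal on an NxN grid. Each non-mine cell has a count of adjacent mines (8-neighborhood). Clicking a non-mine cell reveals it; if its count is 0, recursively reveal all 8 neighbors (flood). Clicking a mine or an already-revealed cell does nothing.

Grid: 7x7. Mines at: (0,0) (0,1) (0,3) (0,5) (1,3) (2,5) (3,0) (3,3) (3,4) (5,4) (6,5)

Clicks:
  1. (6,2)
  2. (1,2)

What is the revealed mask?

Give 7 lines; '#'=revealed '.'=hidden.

Click 1 (6,2) count=0: revealed 12 new [(4,0) (4,1) (4,2) (4,3) (5,0) (5,1) (5,2) (5,3) (6,0) (6,1) (6,2) (6,3)] -> total=12
Click 2 (1,2) count=3: revealed 1 new [(1,2)] -> total=13

Answer: .......
..#....
.......
.......
####...
####...
####...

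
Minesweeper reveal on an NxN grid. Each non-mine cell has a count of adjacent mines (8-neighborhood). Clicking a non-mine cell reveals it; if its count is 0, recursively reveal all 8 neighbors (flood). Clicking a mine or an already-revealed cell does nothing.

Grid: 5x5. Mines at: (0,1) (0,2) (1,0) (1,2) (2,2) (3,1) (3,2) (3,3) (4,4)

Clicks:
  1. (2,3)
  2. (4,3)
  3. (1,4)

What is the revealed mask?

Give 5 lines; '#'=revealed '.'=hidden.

Answer: ...##
...##
...##
.....
...#.

Derivation:
Click 1 (2,3) count=4: revealed 1 new [(2,3)] -> total=1
Click 2 (4,3) count=3: revealed 1 new [(4,3)] -> total=2
Click 3 (1,4) count=0: revealed 5 new [(0,3) (0,4) (1,3) (1,4) (2,4)] -> total=7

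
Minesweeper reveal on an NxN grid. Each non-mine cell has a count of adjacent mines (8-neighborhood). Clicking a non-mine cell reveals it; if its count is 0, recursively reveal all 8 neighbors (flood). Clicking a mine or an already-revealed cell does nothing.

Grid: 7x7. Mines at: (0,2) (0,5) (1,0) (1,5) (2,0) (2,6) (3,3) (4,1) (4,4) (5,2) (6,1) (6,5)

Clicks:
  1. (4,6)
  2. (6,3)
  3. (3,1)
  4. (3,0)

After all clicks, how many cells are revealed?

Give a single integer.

Click 1 (4,6) count=0: revealed 6 new [(3,5) (3,6) (4,5) (4,6) (5,5) (5,6)] -> total=6
Click 2 (6,3) count=1: revealed 1 new [(6,3)] -> total=7
Click 3 (3,1) count=2: revealed 1 new [(3,1)] -> total=8
Click 4 (3,0) count=2: revealed 1 new [(3,0)] -> total=9

Answer: 9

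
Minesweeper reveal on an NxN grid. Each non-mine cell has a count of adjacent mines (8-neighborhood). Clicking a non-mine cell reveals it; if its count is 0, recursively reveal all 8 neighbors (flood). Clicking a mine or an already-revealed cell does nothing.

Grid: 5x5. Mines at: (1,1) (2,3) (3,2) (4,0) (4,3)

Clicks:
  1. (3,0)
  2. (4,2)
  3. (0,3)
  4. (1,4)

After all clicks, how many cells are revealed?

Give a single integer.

Click 1 (3,0) count=1: revealed 1 new [(3,0)] -> total=1
Click 2 (4,2) count=2: revealed 1 new [(4,2)] -> total=2
Click 3 (0,3) count=0: revealed 6 new [(0,2) (0,3) (0,4) (1,2) (1,3) (1,4)] -> total=8
Click 4 (1,4) count=1: revealed 0 new [(none)] -> total=8

Answer: 8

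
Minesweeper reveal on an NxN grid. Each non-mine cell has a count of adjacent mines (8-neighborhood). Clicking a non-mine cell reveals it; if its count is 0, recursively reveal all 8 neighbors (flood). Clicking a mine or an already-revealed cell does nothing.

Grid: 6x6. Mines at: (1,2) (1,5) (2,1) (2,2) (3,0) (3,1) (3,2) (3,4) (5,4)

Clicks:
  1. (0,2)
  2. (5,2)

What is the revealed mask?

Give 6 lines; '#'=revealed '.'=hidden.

Answer: ..#...
......
......
......
####..
####..

Derivation:
Click 1 (0,2) count=1: revealed 1 new [(0,2)] -> total=1
Click 2 (5,2) count=0: revealed 8 new [(4,0) (4,1) (4,2) (4,3) (5,0) (5,1) (5,2) (5,3)] -> total=9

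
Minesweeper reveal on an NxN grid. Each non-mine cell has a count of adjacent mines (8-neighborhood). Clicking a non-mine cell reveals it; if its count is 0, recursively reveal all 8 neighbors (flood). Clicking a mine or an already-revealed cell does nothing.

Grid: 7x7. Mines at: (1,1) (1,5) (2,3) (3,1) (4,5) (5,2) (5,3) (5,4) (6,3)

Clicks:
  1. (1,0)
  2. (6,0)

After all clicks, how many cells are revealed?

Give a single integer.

Answer: 7

Derivation:
Click 1 (1,0) count=1: revealed 1 new [(1,0)] -> total=1
Click 2 (6,0) count=0: revealed 6 new [(4,0) (4,1) (5,0) (5,1) (6,0) (6,1)] -> total=7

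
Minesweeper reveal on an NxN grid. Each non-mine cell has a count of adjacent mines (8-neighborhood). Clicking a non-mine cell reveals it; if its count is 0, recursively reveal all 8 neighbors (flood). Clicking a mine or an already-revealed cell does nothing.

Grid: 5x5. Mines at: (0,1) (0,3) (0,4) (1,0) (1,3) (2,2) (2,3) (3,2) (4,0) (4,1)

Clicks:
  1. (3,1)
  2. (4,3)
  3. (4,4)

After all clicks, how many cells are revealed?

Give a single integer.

Click 1 (3,1) count=4: revealed 1 new [(3,1)] -> total=1
Click 2 (4,3) count=1: revealed 1 new [(4,3)] -> total=2
Click 3 (4,4) count=0: revealed 3 new [(3,3) (3,4) (4,4)] -> total=5

Answer: 5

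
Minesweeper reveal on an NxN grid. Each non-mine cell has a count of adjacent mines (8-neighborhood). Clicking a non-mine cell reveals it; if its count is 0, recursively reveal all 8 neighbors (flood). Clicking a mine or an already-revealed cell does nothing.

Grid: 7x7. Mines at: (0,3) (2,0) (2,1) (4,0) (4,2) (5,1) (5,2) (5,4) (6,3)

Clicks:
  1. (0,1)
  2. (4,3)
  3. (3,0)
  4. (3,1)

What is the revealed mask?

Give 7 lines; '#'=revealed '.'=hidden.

Answer: ###....
###....
.......
##.....
...#...
.......
.......

Derivation:
Click 1 (0,1) count=0: revealed 6 new [(0,0) (0,1) (0,2) (1,0) (1,1) (1,2)] -> total=6
Click 2 (4,3) count=3: revealed 1 new [(4,3)] -> total=7
Click 3 (3,0) count=3: revealed 1 new [(3,0)] -> total=8
Click 4 (3,1) count=4: revealed 1 new [(3,1)] -> total=9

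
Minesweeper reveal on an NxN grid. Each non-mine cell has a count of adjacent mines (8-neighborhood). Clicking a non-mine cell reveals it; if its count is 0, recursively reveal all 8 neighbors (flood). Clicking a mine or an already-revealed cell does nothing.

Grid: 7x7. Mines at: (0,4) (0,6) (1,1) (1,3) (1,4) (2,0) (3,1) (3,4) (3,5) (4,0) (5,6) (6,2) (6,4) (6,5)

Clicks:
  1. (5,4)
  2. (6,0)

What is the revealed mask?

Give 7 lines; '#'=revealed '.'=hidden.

Answer: .......
.......
.......
.......
.......
##..#..
##.....

Derivation:
Click 1 (5,4) count=2: revealed 1 new [(5,4)] -> total=1
Click 2 (6,0) count=0: revealed 4 new [(5,0) (5,1) (6,0) (6,1)] -> total=5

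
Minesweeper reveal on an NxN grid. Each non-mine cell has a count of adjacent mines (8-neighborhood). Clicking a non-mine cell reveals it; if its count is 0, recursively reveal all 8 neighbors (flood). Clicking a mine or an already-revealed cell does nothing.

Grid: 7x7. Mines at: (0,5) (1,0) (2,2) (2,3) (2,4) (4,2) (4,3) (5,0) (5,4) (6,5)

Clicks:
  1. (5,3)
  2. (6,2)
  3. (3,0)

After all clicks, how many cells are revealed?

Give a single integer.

Answer: 12

Derivation:
Click 1 (5,3) count=3: revealed 1 new [(5,3)] -> total=1
Click 2 (6,2) count=0: revealed 5 new [(5,1) (5,2) (6,1) (6,2) (6,3)] -> total=6
Click 3 (3,0) count=0: revealed 6 new [(2,0) (2,1) (3,0) (3,1) (4,0) (4,1)] -> total=12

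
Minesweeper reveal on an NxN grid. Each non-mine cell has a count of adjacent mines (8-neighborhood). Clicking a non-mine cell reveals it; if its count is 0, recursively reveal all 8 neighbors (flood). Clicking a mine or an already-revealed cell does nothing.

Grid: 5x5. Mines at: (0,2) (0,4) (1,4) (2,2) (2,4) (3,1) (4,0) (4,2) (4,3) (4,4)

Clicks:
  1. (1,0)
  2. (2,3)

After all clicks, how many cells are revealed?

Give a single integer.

Answer: 7

Derivation:
Click 1 (1,0) count=0: revealed 6 new [(0,0) (0,1) (1,0) (1,1) (2,0) (2,1)] -> total=6
Click 2 (2,3) count=3: revealed 1 new [(2,3)] -> total=7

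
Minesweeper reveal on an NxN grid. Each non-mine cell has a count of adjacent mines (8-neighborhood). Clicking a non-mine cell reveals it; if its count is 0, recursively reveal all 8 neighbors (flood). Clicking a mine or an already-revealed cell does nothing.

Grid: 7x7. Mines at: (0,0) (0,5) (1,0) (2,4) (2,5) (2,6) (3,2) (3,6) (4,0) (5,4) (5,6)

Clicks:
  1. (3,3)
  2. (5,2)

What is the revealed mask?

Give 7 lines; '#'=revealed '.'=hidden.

Click 1 (3,3) count=2: revealed 1 new [(3,3)] -> total=1
Click 2 (5,2) count=0: revealed 11 new [(4,1) (4,2) (4,3) (5,0) (5,1) (5,2) (5,3) (6,0) (6,1) (6,2) (6,3)] -> total=12

Answer: .......
.......
.......
...#...
.###...
####...
####...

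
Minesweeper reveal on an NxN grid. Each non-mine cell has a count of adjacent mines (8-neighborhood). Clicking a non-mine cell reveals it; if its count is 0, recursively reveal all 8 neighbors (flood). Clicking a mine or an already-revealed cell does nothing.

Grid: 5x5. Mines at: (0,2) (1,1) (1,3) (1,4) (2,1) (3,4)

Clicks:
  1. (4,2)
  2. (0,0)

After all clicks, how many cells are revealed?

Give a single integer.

Answer: 9

Derivation:
Click 1 (4,2) count=0: revealed 8 new [(3,0) (3,1) (3,2) (3,3) (4,0) (4,1) (4,2) (4,3)] -> total=8
Click 2 (0,0) count=1: revealed 1 new [(0,0)] -> total=9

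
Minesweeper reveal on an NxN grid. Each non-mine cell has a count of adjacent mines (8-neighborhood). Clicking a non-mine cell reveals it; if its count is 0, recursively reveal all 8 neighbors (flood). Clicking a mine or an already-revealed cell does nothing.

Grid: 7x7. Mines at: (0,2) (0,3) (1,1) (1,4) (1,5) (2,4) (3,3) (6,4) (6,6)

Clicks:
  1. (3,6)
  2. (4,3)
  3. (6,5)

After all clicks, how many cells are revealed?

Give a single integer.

Answer: 13

Derivation:
Click 1 (3,6) count=0: revealed 11 new [(2,5) (2,6) (3,4) (3,5) (3,6) (4,4) (4,5) (4,6) (5,4) (5,5) (5,6)] -> total=11
Click 2 (4,3) count=1: revealed 1 new [(4,3)] -> total=12
Click 3 (6,5) count=2: revealed 1 new [(6,5)] -> total=13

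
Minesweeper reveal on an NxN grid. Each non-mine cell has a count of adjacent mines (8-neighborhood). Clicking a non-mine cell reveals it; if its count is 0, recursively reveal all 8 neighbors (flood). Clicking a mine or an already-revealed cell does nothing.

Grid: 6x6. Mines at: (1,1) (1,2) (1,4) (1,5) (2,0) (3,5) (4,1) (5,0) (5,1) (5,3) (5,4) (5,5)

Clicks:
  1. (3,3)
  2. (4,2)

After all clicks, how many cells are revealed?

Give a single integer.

Click 1 (3,3) count=0: revealed 9 new [(2,2) (2,3) (2,4) (3,2) (3,3) (3,4) (4,2) (4,3) (4,4)] -> total=9
Click 2 (4,2) count=3: revealed 0 new [(none)] -> total=9

Answer: 9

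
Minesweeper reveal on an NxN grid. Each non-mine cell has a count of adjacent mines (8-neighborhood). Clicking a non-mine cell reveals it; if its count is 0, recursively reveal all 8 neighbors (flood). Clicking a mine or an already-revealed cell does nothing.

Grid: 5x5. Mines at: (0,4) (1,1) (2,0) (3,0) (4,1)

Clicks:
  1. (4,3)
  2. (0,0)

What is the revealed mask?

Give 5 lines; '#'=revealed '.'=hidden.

Answer: #....
..###
..###
..###
..###

Derivation:
Click 1 (4,3) count=0: revealed 12 new [(1,2) (1,3) (1,4) (2,2) (2,3) (2,4) (3,2) (3,3) (3,4) (4,2) (4,3) (4,4)] -> total=12
Click 2 (0,0) count=1: revealed 1 new [(0,0)] -> total=13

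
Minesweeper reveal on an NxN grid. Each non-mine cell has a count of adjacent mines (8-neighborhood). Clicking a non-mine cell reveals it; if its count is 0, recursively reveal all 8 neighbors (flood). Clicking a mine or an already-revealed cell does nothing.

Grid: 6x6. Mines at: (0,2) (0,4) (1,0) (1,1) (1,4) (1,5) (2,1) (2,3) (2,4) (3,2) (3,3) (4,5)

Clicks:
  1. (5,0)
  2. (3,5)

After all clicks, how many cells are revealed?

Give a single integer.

Click 1 (5,0) count=0: revealed 12 new [(3,0) (3,1) (4,0) (4,1) (4,2) (4,3) (4,4) (5,0) (5,1) (5,2) (5,3) (5,4)] -> total=12
Click 2 (3,5) count=2: revealed 1 new [(3,5)] -> total=13

Answer: 13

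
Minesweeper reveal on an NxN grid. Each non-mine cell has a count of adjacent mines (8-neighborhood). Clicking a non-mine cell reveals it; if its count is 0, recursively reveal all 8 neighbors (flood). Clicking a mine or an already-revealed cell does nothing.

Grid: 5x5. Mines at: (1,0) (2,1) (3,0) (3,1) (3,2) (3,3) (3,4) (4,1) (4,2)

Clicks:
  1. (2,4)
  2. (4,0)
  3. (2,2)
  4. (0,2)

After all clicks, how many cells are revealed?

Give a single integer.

Answer: 12

Derivation:
Click 1 (2,4) count=2: revealed 1 new [(2,4)] -> total=1
Click 2 (4,0) count=3: revealed 1 new [(4,0)] -> total=2
Click 3 (2,2) count=4: revealed 1 new [(2,2)] -> total=3
Click 4 (0,2) count=0: revealed 9 new [(0,1) (0,2) (0,3) (0,4) (1,1) (1,2) (1,3) (1,4) (2,3)] -> total=12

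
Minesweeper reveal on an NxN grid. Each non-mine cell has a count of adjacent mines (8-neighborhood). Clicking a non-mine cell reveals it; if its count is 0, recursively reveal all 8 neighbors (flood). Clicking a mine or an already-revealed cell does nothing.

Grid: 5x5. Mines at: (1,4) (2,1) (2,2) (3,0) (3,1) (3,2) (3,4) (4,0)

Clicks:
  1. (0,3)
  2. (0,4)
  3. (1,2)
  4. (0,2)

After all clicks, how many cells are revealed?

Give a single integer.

Click 1 (0,3) count=1: revealed 1 new [(0,3)] -> total=1
Click 2 (0,4) count=1: revealed 1 new [(0,4)] -> total=2
Click 3 (1,2) count=2: revealed 1 new [(1,2)] -> total=3
Click 4 (0,2) count=0: revealed 6 new [(0,0) (0,1) (0,2) (1,0) (1,1) (1,3)] -> total=9

Answer: 9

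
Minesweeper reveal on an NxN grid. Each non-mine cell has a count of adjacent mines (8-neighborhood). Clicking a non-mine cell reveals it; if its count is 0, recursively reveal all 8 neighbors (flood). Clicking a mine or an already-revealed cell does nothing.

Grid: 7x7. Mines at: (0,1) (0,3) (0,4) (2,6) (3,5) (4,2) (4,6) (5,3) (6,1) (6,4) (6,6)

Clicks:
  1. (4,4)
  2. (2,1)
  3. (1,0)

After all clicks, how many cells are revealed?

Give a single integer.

Answer: 20

Derivation:
Click 1 (4,4) count=2: revealed 1 new [(4,4)] -> total=1
Click 2 (2,1) count=0: revealed 19 new [(1,0) (1,1) (1,2) (1,3) (1,4) (2,0) (2,1) (2,2) (2,3) (2,4) (3,0) (3,1) (3,2) (3,3) (3,4) (4,0) (4,1) (5,0) (5,1)] -> total=20
Click 3 (1,0) count=1: revealed 0 new [(none)] -> total=20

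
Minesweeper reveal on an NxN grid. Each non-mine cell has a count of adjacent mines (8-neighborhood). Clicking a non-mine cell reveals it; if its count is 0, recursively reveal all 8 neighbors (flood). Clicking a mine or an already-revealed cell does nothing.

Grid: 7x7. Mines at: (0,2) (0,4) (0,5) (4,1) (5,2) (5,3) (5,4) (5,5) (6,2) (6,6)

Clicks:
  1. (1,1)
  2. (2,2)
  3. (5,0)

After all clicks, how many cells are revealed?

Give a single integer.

Answer: 29

Derivation:
Click 1 (1,1) count=1: revealed 1 new [(1,1)] -> total=1
Click 2 (2,2) count=0: revealed 27 new [(0,0) (0,1) (1,0) (1,2) (1,3) (1,4) (1,5) (1,6) (2,0) (2,1) (2,2) (2,3) (2,4) (2,5) (2,6) (3,0) (3,1) (3,2) (3,3) (3,4) (3,5) (3,6) (4,2) (4,3) (4,4) (4,5) (4,6)] -> total=28
Click 3 (5,0) count=1: revealed 1 new [(5,0)] -> total=29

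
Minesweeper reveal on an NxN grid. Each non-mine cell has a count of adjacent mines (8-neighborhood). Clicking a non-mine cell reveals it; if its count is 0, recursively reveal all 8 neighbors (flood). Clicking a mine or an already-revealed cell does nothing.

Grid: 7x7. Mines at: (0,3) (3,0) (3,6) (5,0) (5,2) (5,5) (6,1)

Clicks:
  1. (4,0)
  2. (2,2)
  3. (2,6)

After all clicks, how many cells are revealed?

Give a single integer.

Answer: 31

Derivation:
Click 1 (4,0) count=2: revealed 1 new [(4,0)] -> total=1
Click 2 (2,2) count=0: revealed 30 new [(0,0) (0,1) (0,2) (0,4) (0,5) (0,6) (1,0) (1,1) (1,2) (1,3) (1,4) (1,5) (1,6) (2,0) (2,1) (2,2) (2,3) (2,4) (2,5) (2,6) (3,1) (3,2) (3,3) (3,4) (3,5) (4,1) (4,2) (4,3) (4,4) (4,5)] -> total=31
Click 3 (2,6) count=1: revealed 0 new [(none)] -> total=31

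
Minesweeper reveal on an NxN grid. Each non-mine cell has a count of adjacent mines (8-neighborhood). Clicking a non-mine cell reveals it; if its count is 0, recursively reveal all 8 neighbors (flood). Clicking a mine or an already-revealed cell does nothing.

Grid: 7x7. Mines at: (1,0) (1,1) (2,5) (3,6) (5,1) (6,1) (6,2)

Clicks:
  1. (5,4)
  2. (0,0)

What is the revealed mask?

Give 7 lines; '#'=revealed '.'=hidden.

Click 1 (5,4) count=0: revealed 37 new [(0,2) (0,3) (0,4) (0,5) (0,6) (1,2) (1,3) (1,4) (1,5) (1,6) (2,0) (2,1) (2,2) (2,3) (2,4) (3,0) (3,1) (3,2) (3,3) (3,4) (3,5) (4,0) (4,1) (4,2) (4,3) (4,4) (4,5) (4,6) (5,2) (5,3) (5,4) (5,5) (5,6) (6,3) (6,4) (6,5) (6,6)] -> total=37
Click 2 (0,0) count=2: revealed 1 new [(0,0)] -> total=38

Answer: #.#####
..#####
#####..
######.
#######
..#####
...####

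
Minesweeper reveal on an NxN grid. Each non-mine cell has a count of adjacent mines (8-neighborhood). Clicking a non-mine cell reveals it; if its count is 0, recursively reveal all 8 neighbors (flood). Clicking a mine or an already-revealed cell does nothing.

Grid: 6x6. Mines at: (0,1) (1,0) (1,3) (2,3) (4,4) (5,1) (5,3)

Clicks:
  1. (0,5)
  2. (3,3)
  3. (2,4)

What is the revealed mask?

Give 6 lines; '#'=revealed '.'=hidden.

Click 1 (0,5) count=0: revealed 8 new [(0,4) (0,5) (1,4) (1,5) (2,4) (2,5) (3,4) (3,5)] -> total=8
Click 2 (3,3) count=2: revealed 1 new [(3,3)] -> total=9
Click 3 (2,4) count=2: revealed 0 new [(none)] -> total=9

Answer: ....##
....##
....##
...###
......
......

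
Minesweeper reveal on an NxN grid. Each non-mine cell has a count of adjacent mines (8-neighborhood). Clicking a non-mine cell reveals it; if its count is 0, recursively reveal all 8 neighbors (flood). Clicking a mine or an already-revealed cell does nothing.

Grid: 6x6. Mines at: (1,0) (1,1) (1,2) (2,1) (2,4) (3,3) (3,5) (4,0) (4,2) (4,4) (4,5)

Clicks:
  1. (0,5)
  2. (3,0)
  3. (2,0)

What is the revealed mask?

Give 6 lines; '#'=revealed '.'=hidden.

Answer: ...###
...###
#.....
#.....
......
......

Derivation:
Click 1 (0,5) count=0: revealed 6 new [(0,3) (0,4) (0,5) (1,3) (1,4) (1,5)] -> total=6
Click 2 (3,0) count=2: revealed 1 new [(3,0)] -> total=7
Click 3 (2,0) count=3: revealed 1 new [(2,0)] -> total=8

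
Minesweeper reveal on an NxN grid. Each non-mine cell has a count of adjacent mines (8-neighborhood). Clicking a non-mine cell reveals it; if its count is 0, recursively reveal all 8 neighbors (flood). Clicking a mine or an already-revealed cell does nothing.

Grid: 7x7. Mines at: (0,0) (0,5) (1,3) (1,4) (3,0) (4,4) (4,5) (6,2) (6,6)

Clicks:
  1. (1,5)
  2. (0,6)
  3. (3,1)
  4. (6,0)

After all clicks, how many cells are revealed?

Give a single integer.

Click 1 (1,5) count=2: revealed 1 new [(1,5)] -> total=1
Click 2 (0,6) count=1: revealed 1 new [(0,6)] -> total=2
Click 3 (3,1) count=1: revealed 1 new [(3,1)] -> total=3
Click 4 (6,0) count=0: revealed 6 new [(4,0) (4,1) (5,0) (5,1) (6,0) (6,1)] -> total=9

Answer: 9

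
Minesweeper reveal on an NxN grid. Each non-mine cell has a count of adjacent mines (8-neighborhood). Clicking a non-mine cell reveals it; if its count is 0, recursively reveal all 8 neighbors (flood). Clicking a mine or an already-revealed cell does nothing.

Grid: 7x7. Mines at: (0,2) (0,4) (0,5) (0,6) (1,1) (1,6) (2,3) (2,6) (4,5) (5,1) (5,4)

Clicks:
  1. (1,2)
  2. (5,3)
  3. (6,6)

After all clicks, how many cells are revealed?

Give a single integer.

Click 1 (1,2) count=3: revealed 1 new [(1,2)] -> total=1
Click 2 (5,3) count=1: revealed 1 new [(5,3)] -> total=2
Click 3 (6,6) count=0: revealed 4 new [(5,5) (5,6) (6,5) (6,6)] -> total=6

Answer: 6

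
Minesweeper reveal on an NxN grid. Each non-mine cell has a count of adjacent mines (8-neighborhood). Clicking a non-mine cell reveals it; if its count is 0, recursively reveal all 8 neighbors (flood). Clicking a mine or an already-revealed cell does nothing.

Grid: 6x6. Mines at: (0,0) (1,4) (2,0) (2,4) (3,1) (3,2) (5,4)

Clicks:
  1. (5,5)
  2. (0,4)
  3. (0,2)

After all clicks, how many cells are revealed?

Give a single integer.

Answer: 11

Derivation:
Click 1 (5,5) count=1: revealed 1 new [(5,5)] -> total=1
Click 2 (0,4) count=1: revealed 1 new [(0,4)] -> total=2
Click 3 (0,2) count=0: revealed 9 new [(0,1) (0,2) (0,3) (1,1) (1,2) (1,3) (2,1) (2,2) (2,3)] -> total=11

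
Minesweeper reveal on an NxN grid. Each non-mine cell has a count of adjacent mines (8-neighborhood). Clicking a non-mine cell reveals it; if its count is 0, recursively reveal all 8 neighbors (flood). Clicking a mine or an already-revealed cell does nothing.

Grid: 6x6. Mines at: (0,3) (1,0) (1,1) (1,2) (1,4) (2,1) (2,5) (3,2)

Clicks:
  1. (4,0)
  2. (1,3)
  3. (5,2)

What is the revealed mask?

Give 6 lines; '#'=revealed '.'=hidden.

Answer: ......
...#..
......
##.###
######
######

Derivation:
Click 1 (4,0) count=0: revealed 17 new [(3,0) (3,1) (3,3) (3,4) (3,5) (4,0) (4,1) (4,2) (4,3) (4,4) (4,5) (5,0) (5,1) (5,2) (5,3) (5,4) (5,5)] -> total=17
Click 2 (1,3) count=3: revealed 1 new [(1,3)] -> total=18
Click 3 (5,2) count=0: revealed 0 new [(none)] -> total=18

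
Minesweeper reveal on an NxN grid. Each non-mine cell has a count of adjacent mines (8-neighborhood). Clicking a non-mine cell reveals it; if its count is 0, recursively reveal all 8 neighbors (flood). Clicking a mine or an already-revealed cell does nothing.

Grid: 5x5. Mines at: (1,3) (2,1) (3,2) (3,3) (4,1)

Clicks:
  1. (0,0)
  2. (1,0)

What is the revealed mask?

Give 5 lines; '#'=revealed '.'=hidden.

Answer: ###..
###..
.....
.....
.....

Derivation:
Click 1 (0,0) count=0: revealed 6 new [(0,0) (0,1) (0,2) (1,0) (1,1) (1,2)] -> total=6
Click 2 (1,0) count=1: revealed 0 new [(none)] -> total=6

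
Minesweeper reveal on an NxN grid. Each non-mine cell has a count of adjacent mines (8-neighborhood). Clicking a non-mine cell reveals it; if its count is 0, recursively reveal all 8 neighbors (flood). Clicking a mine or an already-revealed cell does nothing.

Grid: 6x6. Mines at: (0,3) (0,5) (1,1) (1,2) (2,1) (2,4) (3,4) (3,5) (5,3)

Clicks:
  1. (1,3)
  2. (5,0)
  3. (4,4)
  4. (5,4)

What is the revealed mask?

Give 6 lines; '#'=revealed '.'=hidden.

Answer: ......
...#..
......
###...
###.#.
###.#.

Derivation:
Click 1 (1,3) count=3: revealed 1 new [(1,3)] -> total=1
Click 2 (5,0) count=0: revealed 9 new [(3,0) (3,1) (3,2) (4,0) (4,1) (4,2) (5,0) (5,1) (5,2)] -> total=10
Click 3 (4,4) count=3: revealed 1 new [(4,4)] -> total=11
Click 4 (5,4) count=1: revealed 1 new [(5,4)] -> total=12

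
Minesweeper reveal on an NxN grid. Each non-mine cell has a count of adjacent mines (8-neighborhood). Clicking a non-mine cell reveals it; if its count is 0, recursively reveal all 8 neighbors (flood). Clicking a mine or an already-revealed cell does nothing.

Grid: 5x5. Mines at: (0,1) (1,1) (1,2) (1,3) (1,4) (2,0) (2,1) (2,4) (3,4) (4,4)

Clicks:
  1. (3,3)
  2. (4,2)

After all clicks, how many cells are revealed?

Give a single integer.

Click 1 (3,3) count=3: revealed 1 new [(3,3)] -> total=1
Click 2 (4,2) count=0: revealed 7 new [(3,0) (3,1) (3,2) (4,0) (4,1) (4,2) (4,3)] -> total=8

Answer: 8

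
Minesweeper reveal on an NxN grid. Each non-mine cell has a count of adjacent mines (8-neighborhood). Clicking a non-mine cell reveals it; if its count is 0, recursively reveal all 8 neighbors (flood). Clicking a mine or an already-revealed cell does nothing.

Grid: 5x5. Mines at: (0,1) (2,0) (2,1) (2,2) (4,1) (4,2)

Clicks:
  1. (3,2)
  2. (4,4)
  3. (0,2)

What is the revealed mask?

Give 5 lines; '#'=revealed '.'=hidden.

Click 1 (3,2) count=4: revealed 1 new [(3,2)] -> total=1
Click 2 (4,4) count=0: revealed 12 new [(0,2) (0,3) (0,4) (1,2) (1,3) (1,4) (2,3) (2,4) (3,3) (3,4) (4,3) (4,4)] -> total=13
Click 3 (0,2) count=1: revealed 0 new [(none)] -> total=13

Answer: ..###
..###
...##
..###
...##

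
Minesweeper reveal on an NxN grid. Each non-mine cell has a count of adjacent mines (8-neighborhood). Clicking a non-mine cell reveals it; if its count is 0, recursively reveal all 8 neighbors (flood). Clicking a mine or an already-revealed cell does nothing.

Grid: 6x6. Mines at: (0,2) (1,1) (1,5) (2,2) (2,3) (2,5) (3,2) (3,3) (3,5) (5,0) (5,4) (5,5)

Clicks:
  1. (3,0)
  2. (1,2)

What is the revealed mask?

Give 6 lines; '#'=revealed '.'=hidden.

Answer: ......
..#...
##....
##....
##....
......

Derivation:
Click 1 (3,0) count=0: revealed 6 new [(2,0) (2,1) (3,0) (3,1) (4,0) (4,1)] -> total=6
Click 2 (1,2) count=4: revealed 1 new [(1,2)] -> total=7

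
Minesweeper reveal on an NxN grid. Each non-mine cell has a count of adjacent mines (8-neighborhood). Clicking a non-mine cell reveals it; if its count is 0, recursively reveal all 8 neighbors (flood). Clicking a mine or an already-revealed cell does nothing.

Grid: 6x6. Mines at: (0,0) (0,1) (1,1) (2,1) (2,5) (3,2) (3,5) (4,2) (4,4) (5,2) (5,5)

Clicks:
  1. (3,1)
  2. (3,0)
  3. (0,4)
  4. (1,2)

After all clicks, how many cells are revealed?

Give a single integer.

Click 1 (3,1) count=3: revealed 1 new [(3,1)] -> total=1
Click 2 (3,0) count=1: revealed 1 new [(3,0)] -> total=2
Click 3 (0,4) count=0: revealed 11 new [(0,2) (0,3) (0,4) (0,5) (1,2) (1,3) (1,4) (1,5) (2,2) (2,3) (2,4)] -> total=13
Click 4 (1,2) count=3: revealed 0 new [(none)] -> total=13

Answer: 13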